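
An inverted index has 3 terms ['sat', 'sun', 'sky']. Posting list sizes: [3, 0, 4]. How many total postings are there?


Summing posting list sizes:
'sat': 3 postings
'sun': 0 postings
'sky': 4 postings
Total = 3 + 0 + 4 = 7

7


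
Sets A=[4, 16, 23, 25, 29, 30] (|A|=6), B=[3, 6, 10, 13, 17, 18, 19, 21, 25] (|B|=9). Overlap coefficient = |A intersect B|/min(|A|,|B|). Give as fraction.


A intersect B = [25]
|A intersect B| = 1
min(|A|, |B|) = min(6, 9) = 6
Overlap = 1 / 6 = 1/6

1/6


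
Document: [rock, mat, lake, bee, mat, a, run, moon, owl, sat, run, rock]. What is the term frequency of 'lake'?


Document has 12 words
Scanning for 'lake':
Found at positions: [2]
Count = 1

1


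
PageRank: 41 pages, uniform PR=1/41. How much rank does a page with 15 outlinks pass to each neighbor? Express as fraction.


Initial PR = 1/41 = 1/41
Outlinks = 15
Contribution per link = PR / outlinks
= 1/41 / 15
= 1/615

1/615


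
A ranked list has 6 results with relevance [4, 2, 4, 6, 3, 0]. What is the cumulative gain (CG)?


Cumulative Gain = sum of relevance scores
Position 1: rel=4, running sum=4
Position 2: rel=2, running sum=6
Position 3: rel=4, running sum=10
Position 4: rel=6, running sum=16
Position 5: rel=3, running sum=19
Position 6: rel=0, running sum=19
CG = 19

19


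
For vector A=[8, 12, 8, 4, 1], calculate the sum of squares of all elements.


|A|^2 = sum of squared components
A[0]^2 = 8^2 = 64
A[1]^2 = 12^2 = 144
A[2]^2 = 8^2 = 64
A[3]^2 = 4^2 = 16
A[4]^2 = 1^2 = 1
Sum = 64 + 144 + 64 + 16 + 1 = 289

289


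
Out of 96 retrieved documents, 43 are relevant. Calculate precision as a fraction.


Precision = relevant_retrieved / total_retrieved
= 43 / 96
= 43 / (43 + 53)
= 43/96

43/96


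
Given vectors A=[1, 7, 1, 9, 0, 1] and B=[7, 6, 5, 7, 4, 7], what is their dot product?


Dot product = sum of element-wise products
A[0]*B[0] = 1*7 = 7
A[1]*B[1] = 7*6 = 42
A[2]*B[2] = 1*5 = 5
A[3]*B[3] = 9*7 = 63
A[4]*B[4] = 0*4 = 0
A[5]*B[5] = 1*7 = 7
Sum = 7 + 42 + 5 + 63 + 0 + 7 = 124

124


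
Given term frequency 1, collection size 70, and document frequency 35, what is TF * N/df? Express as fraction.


TF * (N/df)
= 1 * (70/35)
= 1 * 2
= 2

2


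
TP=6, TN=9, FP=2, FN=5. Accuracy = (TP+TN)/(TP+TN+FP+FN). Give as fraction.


Accuracy = (TP + TN) / (TP + TN + FP + FN)
TP + TN = 6 + 9 = 15
Total = 6 + 9 + 2 + 5 = 22
Accuracy = 15 / 22 = 15/22

15/22


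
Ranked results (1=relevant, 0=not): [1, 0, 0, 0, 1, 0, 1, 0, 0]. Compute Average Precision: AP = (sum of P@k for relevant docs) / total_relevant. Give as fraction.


Computing P@k for each relevant position:
Position 1: relevant, P@1 = 1/1 = 1
Position 2: not relevant
Position 3: not relevant
Position 4: not relevant
Position 5: relevant, P@5 = 2/5 = 2/5
Position 6: not relevant
Position 7: relevant, P@7 = 3/7 = 3/7
Position 8: not relevant
Position 9: not relevant
Sum of P@k = 1 + 2/5 + 3/7 = 64/35
AP = 64/35 / 3 = 64/105

64/105


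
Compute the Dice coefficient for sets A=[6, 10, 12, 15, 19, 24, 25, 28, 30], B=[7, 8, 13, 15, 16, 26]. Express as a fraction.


A intersect B = [15]
|A intersect B| = 1
|A| = 9, |B| = 6
Dice = 2*1 / (9+6)
= 2 / 15 = 2/15

2/15


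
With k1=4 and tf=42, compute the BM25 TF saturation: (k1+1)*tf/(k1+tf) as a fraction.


BM25 TF component = (k1+1)*tf / (k1+tf)
k1 = 4, tf = 42
Numerator = (4+1)*42 = 210
Denominator = 4 + 42 = 46
= 210/46 = 105/23

105/23


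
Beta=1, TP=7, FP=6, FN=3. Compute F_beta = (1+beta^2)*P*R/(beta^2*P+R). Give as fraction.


P = TP/(TP+FP) = 7/13 = 7/13
R = TP/(TP+FN) = 7/10 = 7/10
beta^2 = 1^2 = 1
(1 + beta^2) = 2
Numerator = (1+beta^2)*P*R = 49/65
Denominator = beta^2*P + R = 7/13 + 7/10 = 161/130
F_beta = 14/23

14/23


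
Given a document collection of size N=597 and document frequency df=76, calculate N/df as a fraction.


IDF ratio = N / df
= 597 / 76
= 597/76

597/76


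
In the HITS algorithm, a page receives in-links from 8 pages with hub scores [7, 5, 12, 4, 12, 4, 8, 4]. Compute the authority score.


Authority = sum of hub scores of in-linkers
In-link 1: hub score = 7
In-link 2: hub score = 5
In-link 3: hub score = 12
In-link 4: hub score = 4
In-link 5: hub score = 12
In-link 6: hub score = 4
In-link 7: hub score = 8
In-link 8: hub score = 4
Authority = 7 + 5 + 12 + 4 + 12 + 4 + 8 + 4 = 56

56


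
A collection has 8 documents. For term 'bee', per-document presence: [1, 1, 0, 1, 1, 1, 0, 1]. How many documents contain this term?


Checking each document for 'bee':
Doc 1: present
Doc 2: present
Doc 3: absent
Doc 4: present
Doc 5: present
Doc 6: present
Doc 7: absent
Doc 8: present
df = sum of presences = 1 + 1 + 0 + 1 + 1 + 1 + 0 + 1 = 6

6


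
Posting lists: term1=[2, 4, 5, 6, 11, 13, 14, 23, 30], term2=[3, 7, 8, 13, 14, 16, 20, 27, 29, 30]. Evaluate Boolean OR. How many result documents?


Boolean OR: find union of posting lists
term1 docs: [2, 4, 5, 6, 11, 13, 14, 23, 30]
term2 docs: [3, 7, 8, 13, 14, 16, 20, 27, 29, 30]
Union: [2, 3, 4, 5, 6, 7, 8, 11, 13, 14, 16, 20, 23, 27, 29, 30]
|union| = 16

16


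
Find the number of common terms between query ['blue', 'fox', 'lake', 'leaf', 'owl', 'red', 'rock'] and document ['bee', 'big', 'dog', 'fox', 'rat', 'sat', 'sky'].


Query terms: ['blue', 'fox', 'lake', 'leaf', 'owl', 'red', 'rock']
Document terms: ['bee', 'big', 'dog', 'fox', 'rat', 'sat', 'sky']
Common terms: ['fox']
Overlap count = 1

1


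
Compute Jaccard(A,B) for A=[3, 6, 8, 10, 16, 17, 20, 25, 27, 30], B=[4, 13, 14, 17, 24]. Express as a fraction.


A intersect B = [17]
|A intersect B| = 1
A union B = [3, 4, 6, 8, 10, 13, 14, 16, 17, 20, 24, 25, 27, 30]
|A union B| = 14
Jaccard = 1/14 = 1/14

1/14


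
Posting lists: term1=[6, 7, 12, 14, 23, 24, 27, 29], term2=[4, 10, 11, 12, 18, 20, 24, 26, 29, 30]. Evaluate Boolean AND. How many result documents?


Boolean AND: find intersection of posting lists
term1 docs: [6, 7, 12, 14, 23, 24, 27, 29]
term2 docs: [4, 10, 11, 12, 18, 20, 24, 26, 29, 30]
Intersection: [12, 24, 29]
|intersection| = 3

3


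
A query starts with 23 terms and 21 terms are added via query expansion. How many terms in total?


Original terms: 23
Expansion terms: 21
Total = 23 + 21 = 44

44


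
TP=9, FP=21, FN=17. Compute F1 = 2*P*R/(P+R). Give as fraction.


F1 = 2 * P * R / (P + R)
P = TP/(TP+FP) = 9/30 = 3/10
R = TP/(TP+FN) = 9/26 = 9/26
2 * P * R = 2 * 3/10 * 9/26 = 27/130
P + R = 3/10 + 9/26 = 42/65
F1 = 27/130 / 42/65 = 9/28

9/28


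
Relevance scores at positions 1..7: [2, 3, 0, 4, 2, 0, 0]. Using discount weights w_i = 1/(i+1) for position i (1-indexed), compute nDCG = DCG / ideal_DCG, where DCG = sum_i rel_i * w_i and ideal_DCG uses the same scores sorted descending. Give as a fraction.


Position discount weights w_i = 1/(i+1) for i=1..7:
Weights = [1/2, 1/3, 1/4, 1/5, 1/6, 1/7, 1/8]
Actual relevance: [2, 3, 0, 4, 2, 0, 0]
DCG = 2/2 + 3/3 + 0/4 + 4/5 + 2/6 + 0/7 + 0/8 = 47/15
Ideal relevance (sorted desc): [4, 3, 2, 2, 0, 0, 0]
Ideal DCG = 4/2 + 3/3 + 2/4 + 2/5 + 0/6 + 0/7 + 0/8 = 39/10
nDCG = DCG / ideal_DCG = 47/15 / 39/10 = 94/117

94/117


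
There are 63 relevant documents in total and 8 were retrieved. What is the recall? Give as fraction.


Recall = retrieved_relevant / total_relevant
= 8 / 63
= 8 / (8 + 55)
= 8/63

8/63


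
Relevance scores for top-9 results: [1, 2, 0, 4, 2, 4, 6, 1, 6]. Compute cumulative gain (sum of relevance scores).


Cumulative Gain = sum of relevance scores
Position 1: rel=1, running sum=1
Position 2: rel=2, running sum=3
Position 3: rel=0, running sum=3
Position 4: rel=4, running sum=7
Position 5: rel=2, running sum=9
Position 6: rel=4, running sum=13
Position 7: rel=6, running sum=19
Position 8: rel=1, running sum=20
Position 9: rel=6, running sum=26
CG = 26

26


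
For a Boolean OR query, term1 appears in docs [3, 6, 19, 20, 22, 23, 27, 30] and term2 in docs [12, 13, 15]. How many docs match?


Boolean OR: find union of posting lists
term1 docs: [3, 6, 19, 20, 22, 23, 27, 30]
term2 docs: [12, 13, 15]
Union: [3, 6, 12, 13, 15, 19, 20, 22, 23, 27, 30]
|union| = 11

11


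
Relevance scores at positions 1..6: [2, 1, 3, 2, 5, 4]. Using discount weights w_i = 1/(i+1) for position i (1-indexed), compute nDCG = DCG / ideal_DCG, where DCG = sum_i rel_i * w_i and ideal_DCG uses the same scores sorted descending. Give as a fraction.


Position discount weights w_i = 1/(i+1) for i=1..6:
Weights = [1/2, 1/3, 1/4, 1/5, 1/6, 1/7]
Actual relevance: [2, 1, 3, 2, 5, 4]
DCG = 2/2 + 1/3 + 3/4 + 2/5 + 5/6 + 4/7 = 1633/420
Ideal relevance (sorted desc): [5, 4, 3, 2, 2, 1]
Ideal DCG = 5/2 + 4/3 + 3/4 + 2/5 + 2/6 + 1/7 = 2293/420
nDCG = DCG / ideal_DCG = 1633/420 / 2293/420 = 1633/2293

1633/2293


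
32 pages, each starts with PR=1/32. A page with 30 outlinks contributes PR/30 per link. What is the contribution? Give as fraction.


Initial PR = 1/32 = 1/32
Outlinks = 30
Contribution per link = PR / outlinks
= 1/32 / 30
= 1/960

1/960


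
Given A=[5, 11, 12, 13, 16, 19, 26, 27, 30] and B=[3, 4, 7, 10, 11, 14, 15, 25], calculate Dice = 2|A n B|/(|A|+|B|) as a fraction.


A intersect B = [11]
|A intersect B| = 1
|A| = 9, |B| = 8
Dice = 2*1 / (9+8)
= 2 / 17 = 2/17

2/17


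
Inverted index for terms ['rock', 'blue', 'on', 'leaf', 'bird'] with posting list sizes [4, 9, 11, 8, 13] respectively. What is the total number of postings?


Summing posting list sizes:
'rock': 4 postings
'blue': 9 postings
'on': 11 postings
'leaf': 8 postings
'bird': 13 postings
Total = 4 + 9 + 11 + 8 + 13 = 45

45


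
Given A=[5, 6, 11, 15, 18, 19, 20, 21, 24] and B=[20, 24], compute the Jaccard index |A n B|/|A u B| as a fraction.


A intersect B = [20, 24]
|A intersect B| = 2
A union B = [5, 6, 11, 15, 18, 19, 20, 21, 24]
|A union B| = 9
Jaccard = 2/9 = 2/9

2/9


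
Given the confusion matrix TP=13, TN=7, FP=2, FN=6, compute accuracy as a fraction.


Accuracy = (TP + TN) / (TP + TN + FP + FN)
TP + TN = 13 + 7 = 20
Total = 13 + 7 + 2 + 6 = 28
Accuracy = 20 / 28 = 5/7

5/7


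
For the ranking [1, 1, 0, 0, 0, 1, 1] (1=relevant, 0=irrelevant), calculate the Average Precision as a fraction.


Computing P@k for each relevant position:
Position 1: relevant, P@1 = 1/1 = 1
Position 2: relevant, P@2 = 2/2 = 1
Position 3: not relevant
Position 4: not relevant
Position 5: not relevant
Position 6: relevant, P@6 = 3/6 = 1/2
Position 7: relevant, P@7 = 4/7 = 4/7
Sum of P@k = 1 + 1 + 1/2 + 4/7 = 43/14
AP = 43/14 / 4 = 43/56

43/56


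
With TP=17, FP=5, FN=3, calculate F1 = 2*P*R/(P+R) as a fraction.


F1 = 2 * P * R / (P + R)
P = TP/(TP+FP) = 17/22 = 17/22
R = TP/(TP+FN) = 17/20 = 17/20
2 * P * R = 2 * 17/22 * 17/20 = 289/220
P + R = 17/22 + 17/20 = 357/220
F1 = 289/220 / 357/220 = 17/21

17/21


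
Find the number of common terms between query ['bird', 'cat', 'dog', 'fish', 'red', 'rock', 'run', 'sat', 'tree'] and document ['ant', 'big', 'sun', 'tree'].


Query terms: ['bird', 'cat', 'dog', 'fish', 'red', 'rock', 'run', 'sat', 'tree']
Document terms: ['ant', 'big', 'sun', 'tree']
Common terms: ['tree']
Overlap count = 1

1


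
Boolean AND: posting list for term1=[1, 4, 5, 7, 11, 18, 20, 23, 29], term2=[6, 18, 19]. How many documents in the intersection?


Boolean AND: find intersection of posting lists
term1 docs: [1, 4, 5, 7, 11, 18, 20, 23, 29]
term2 docs: [6, 18, 19]
Intersection: [18]
|intersection| = 1

1


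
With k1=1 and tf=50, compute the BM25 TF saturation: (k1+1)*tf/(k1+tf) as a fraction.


BM25 TF component = (k1+1)*tf / (k1+tf)
k1 = 1, tf = 50
Numerator = (1+1)*50 = 100
Denominator = 1 + 50 = 51
= 100/51 = 100/51

100/51


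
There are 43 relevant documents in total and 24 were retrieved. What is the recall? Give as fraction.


Recall = retrieved_relevant / total_relevant
= 24 / 43
= 24 / (24 + 19)
= 24/43

24/43


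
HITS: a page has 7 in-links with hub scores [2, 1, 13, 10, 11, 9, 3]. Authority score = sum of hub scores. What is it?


Authority = sum of hub scores of in-linkers
In-link 1: hub score = 2
In-link 2: hub score = 1
In-link 3: hub score = 13
In-link 4: hub score = 10
In-link 5: hub score = 11
In-link 6: hub score = 9
In-link 7: hub score = 3
Authority = 2 + 1 + 13 + 10 + 11 + 9 + 3 = 49

49


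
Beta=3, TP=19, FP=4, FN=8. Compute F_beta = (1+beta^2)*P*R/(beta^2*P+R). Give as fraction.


P = TP/(TP+FP) = 19/23 = 19/23
R = TP/(TP+FN) = 19/27 = 19/27
beta^2 = 3^2 = 9
(1 + beta^2) = 10
Numerator = (1+beta^2)*P*R = 3610/621
Denominator = beta^2*P + R = 171/23 + 19/27 = 5054/621
F_beta = 5/7

5/7


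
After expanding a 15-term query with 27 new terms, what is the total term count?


Original terms: 15
Expansion terms: 27
Total = 15 + 27 = 42

42


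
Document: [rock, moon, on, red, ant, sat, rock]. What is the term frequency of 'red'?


Document has 7 words
Scanning for 'red':
Found at positions: [3]
Count = 1

1


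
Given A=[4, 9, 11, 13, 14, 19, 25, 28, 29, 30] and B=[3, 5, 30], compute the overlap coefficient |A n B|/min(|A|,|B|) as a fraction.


A intersect B = [30]
|A intersect B| = 1
min(|A|, |B|) = min(10, 3) = 3
Overlap = 1 / 3 = 1/3

1/3


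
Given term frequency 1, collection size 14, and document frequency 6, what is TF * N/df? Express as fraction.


TF * (N/df)
= 1 * (14/6)
= 1 * 7/3
= 7/3

7/3


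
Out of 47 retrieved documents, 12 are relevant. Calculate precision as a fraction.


Precision = relevant_retrieved / total_retrieved
= 12 / 47
= 12 / (12 + 35)
= 12/47

12/47


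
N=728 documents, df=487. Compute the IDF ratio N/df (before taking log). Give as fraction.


IDF ratio = N / df
= 728 / 487
= 728/487

728/487


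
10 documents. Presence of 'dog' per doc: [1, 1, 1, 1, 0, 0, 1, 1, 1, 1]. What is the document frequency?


Checking each document for 'dog':
Doc 1: present
Doc 2: present
Doc 3: present
Doc 4: present
Doc 5: absent
Doc 6: absent
Doc 7: present
Doc 8: present
Doc 9: present
Doc 10: present
df = sum of presences = 1 + 1 + 1 + 1 + 0 + 0 + 1 + 1 + 1 + 1 = 8

8


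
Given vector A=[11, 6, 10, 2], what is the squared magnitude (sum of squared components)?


|A|^2 = sum of squared components
A[0]^2 = 11^2 = 121
A[1]^2 = 6^2 = 36
A[2]^2 = 10^2 = 100
A[3]^2 = 2^2 = 4
Sum = 121 + 36 + 100 + 4 = 261

261


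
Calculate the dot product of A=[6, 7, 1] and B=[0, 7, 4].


Dot product = sum of element-wise products
A[0]*B[0] = 6*0 = 0
A[1]*B[1] = 7*7 = 49
A[2]*B[2] = 1*4 = 4
Sum = 0 + 49 + 4 = 53

53


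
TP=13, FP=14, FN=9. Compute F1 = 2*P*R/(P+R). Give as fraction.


F1 = 2 * P * R / (P + R)
P = TP/(TP+FP) = 13/27 = 13/27
R = TP/(TP+FN) = 13/22 = 13/22
2 * P * R = 2 * 13/27 * 13/22 = 169/297
P + R = 13/27 + 13/22 = 637/594
F1 = 169/297 / 637/594 = 26/49

26/49


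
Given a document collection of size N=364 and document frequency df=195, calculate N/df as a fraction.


IDF ratio = N / df
= 364 / 195
= 28/15

28/15


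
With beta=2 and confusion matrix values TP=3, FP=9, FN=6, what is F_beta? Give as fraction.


P = TP/(TP+FP) = 3/12 = 1/4
R = TP/(TP+FN) = 3/9 = 1/3
beta^2 = 2^2 = 4
(1 + beta^2) = 5
Numerator = (1+beta^2)*P*R = 5/12
Denominator = beta^2*P + R = 1 + 1/3 = 4/3
F_beta = 5/16

5/16


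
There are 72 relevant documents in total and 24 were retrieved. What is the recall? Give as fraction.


Recall = retrieved_relevant / total_relevant
= 24 / 72
= 24 / (24 + 48)
= 1/3

1/3


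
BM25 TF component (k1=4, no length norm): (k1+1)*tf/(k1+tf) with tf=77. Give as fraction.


BM25 TF component = (k1+1)*tf / (k1+tf)
k1 = 4, tf = 77
Numerator = (4+1)*77 = 385
Denominator = 4 + 77 = 81
= 385/81 = 385/81

385/81


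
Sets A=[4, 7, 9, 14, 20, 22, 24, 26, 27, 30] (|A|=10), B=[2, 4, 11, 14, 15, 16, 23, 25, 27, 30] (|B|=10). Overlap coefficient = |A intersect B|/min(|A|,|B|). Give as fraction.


A intersect B = [4, 14, 27, 30]
|A intersect B| = 4
min(|A|, |B|) = min(10, 10) = 10
Overlap = 4 / 10 = 2/5

2/5


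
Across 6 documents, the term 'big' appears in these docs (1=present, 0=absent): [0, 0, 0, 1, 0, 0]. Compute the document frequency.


Checking each document for 'big':
Doc 1: absent
Doc 2: absent
Doc 3: absent
Doc 4: present
Doc 5: absent
Doc 6: absent
df = sum of presences = 0 + 0 + 0 + 1 + 0 + 0 = 1

1


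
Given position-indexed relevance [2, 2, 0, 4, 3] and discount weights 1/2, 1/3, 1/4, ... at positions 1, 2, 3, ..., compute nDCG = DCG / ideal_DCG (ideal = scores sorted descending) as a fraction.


Position discount weights w_i = 1/(i+1) for i=1..5:
Weights = [1/2, 1/3, 1/4, 1/5, 1/6]
Actual relevance: [2, 2, 0, 4, 3]
DCG = 2/2 + 2/3 + 0/4 + 4/5 + 3/6 = 89/30
Ideal relevance (sorted desc): [4, 3, 2, 2, 0]
Ideal DCG = 4/2 + 3/3 + 2/4 + 2/5 + 0/6 = 39/10
nDCG = DCG / ideal_DCG = 89/30 / 39/10 = 89/117

89/117


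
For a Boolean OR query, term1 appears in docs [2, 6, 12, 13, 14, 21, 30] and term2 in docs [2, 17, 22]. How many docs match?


Boolean OR: find union of posting lists
term1 docs: [2, 6, 12, 13, 14, 21, 30]
term2 docs: [2, 17, 22]
Union: [2, 6, 12, 13, 14, 17, 21, 22, 30]
|union| = 9

9


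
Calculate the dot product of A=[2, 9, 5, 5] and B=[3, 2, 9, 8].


Dot product = sum of element-wise products
A[0]*B[0] = 2*3 = 6
A[1]*B[1] = 9*2 = 18
A[2]*B[2] = 5*9 = 45
A[3]*B[3] = 5*8 = 40
Sum = 6 + 18 + 45 + 40 = 109

109


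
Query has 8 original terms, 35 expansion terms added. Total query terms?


Original terms: 8
Expansion terms: 35
Total = 8 + 35 = 43

43


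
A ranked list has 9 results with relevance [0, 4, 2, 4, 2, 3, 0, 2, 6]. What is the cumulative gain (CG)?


Cumulative Gain = sum of relevance scores
Position 1: rel=0, running sum=0
Position 2: rel=4, running sum=4
Position 3: rel=2, running sum=6
Position 4: rel=4, running sum=10
Position 5: rel=2, running sum=12
Position 6: rel=3, running sum=15
Position 7: rel=0, running sum=15
Position 8: rel=2, running sum=17
Position 9: rel=6, running sum=23
CG = 23

23


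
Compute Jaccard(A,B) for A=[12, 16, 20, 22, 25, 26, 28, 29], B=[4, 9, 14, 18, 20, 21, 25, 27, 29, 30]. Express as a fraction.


A intersect B = [20, 25, 29]
|A intersect B| = 3
A union B = [4, 9, 12, 14, 16, 18, 20, 21, 22, 25, 26, 27, 28, 29, 30]
|A union B| = 15
Jaccard = 3/15 = 1/5

1/5


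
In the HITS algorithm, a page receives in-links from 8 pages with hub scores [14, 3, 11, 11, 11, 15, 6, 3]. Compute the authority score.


Authority = sum of hub scores of in-linkers
In-link 1: hub score = 14
In-link 2: hub score = 3
In-link 3: hub score = 11
In-link 4: hub score = 11
In-link 5: hub score = 11
In-link 6: hub score = 15
In-link 7: hub score = 6
In-link 8: hub score = 3
Authority = 14 + 3 + 11 + 11 + 11 + 15 + 6 + 3 = 74

74


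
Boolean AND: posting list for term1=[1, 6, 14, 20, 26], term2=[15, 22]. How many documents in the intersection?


Boolean AND: find intersection of posting lists
term1 docs: [1, 6, 14, 20, 26]
term2 docs: [15, 22]
Intersection: []
|intersection| = 0

0


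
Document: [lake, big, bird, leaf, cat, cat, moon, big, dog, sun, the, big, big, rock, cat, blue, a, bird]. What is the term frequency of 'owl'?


Document has 18 words
Scanning for 'owl':
Term not found in document
Count = 0

0


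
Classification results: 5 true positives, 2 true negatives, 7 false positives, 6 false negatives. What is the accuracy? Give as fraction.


Accuracy = (TP + TN) / (TP + TN + FP + FN)
TP + TN = 5 + 2 = 7
Total = 5 + 2 + 7 + 6 = 20
Accuracy = 7 / 20 = 7/20

7/20


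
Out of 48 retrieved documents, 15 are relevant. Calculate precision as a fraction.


Precision = relevant_retrieved / total_retrieved
= 15 / 48
= 15 / (15 + 33)
= 5/16

5/16


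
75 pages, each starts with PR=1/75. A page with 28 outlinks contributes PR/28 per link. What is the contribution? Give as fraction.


Initial PR = 1/75 = 1/75
Outlinks = 28
Contribution per link = PR / outlinks
= 1/75 / 28
= 1/2100

1/2100


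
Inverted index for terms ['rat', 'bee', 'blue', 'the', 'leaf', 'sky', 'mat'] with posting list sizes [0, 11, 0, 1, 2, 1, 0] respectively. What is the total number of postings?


Summing posting list sizes:
'rat': 0 postings
'bee': 11 postings
'blue': 0 postings
'the': 1 postings
'leaf': 2 postings
'sky': 1 postings
'mat': 0 postings
Total = 0 + 11 + 0 + 1 + 2 + 1 + 0 = 15

15


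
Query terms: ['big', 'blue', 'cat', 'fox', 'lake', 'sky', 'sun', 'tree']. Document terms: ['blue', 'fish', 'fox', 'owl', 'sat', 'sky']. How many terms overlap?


Query terms: ['big', 'blue', 'cat', 'fox', 'lake', 'sky', 'sun', 'tree']
Document terms: ['blue', 'fish', 'fox', 'owl', 'sat', 'sky']
Common terms: ['blue', 'fox', 'sky']
Overlap count = 3

3


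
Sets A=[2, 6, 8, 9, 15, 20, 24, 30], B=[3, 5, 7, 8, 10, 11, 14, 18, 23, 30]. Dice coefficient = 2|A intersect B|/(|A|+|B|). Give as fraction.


A intersect B = [8, 30]
|A intersect B| = 2
|A| = 8, |B| = 10
Dice = 2*2 / (8+10)
= 4 / 18 = 2/9

2/9


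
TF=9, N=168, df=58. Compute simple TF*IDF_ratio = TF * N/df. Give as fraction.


TF * (N/df)
= 9 * (168/58)
= 9 * 84/29
= 756/29

756/29


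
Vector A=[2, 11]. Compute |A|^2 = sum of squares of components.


|A|^2 = sum of squared components
A[0]^2 = 2^2 = 4
A[1]^2 = 11^2 = 121
Sum = 4 + 121 = 125

125


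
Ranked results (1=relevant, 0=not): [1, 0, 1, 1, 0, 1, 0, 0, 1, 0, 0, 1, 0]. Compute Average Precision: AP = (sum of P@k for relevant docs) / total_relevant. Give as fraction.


Computing P@k for each relevant position:
Position 1: relevant, P@1 = 1/1 = 1
Position 2: not relevant
Position 3: relevant, P@3 = 2/3 = 2/3
Position 4: relevant, P@4 = 3/4 = 3/4
Position 5: not relevant
Position 6: relevant, P@6 = 4/6 = 2/3
Position 7: not relevant
Position 8: not relevant
Position 9: relevant, P@9 = 5/9 = 5/9
Position 10: not relevant
Position 11: not relevant
Position 12: relevant, P@12 = 6/12 = 1/2
Position 13: not relevant
Sum of P@k = 1 + 2/3 + 3/4 + 2/3 + 5/9 + 1/2 = 149/36
AP = 149/36 / 6 = 149/216

149/216


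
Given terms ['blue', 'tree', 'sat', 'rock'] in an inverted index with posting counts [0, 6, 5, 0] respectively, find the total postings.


Summing posting list sizes:
'blue': 0 postings
'tree': 6 postings
'sat': 5 postings
'rock': 0 postings
Total = 0 + 6 + 5 + 0 = 11

11


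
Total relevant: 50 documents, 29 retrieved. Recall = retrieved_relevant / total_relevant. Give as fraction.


Recall = retrieved_relevant / total_relevant
= 29 / 50
= 29 / (29 + 21)
= 29/50

29/50


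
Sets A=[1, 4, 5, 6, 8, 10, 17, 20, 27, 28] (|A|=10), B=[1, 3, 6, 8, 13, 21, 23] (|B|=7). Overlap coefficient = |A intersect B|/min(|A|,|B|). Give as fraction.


A intersect B = [1, 6, 8]
|A intersect B| = 3
min(|A|, |B|) = min(10, 7) = 7
Overlap = 3 / 7 = 3/7

3/7


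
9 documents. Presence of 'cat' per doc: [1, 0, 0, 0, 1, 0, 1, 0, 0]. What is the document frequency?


Checking each document for 'cat':
Doc 1: present
Doc 2: absent
Doc 3: absent
Doc 4: absent
Doc 5: present
Doc 6: absent
Doc 7: present
Doc 8: absent
Doc 9: absent
df = sum of presences = 1 + 0 + 0 + 0 + 1 + 0 + 1 + 0 + 0 = 3

3


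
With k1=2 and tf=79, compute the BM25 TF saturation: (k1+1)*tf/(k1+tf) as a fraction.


BM25 TF component = (k1+1)*tf / (k1+tf)
k1 = 2, tf = 79
Numerator = (2+1)*79 = 237
Denominator = 2 + 79 = 81
= 237/81 = 79/27

79/27


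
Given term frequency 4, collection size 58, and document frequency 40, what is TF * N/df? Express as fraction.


TF * (N/df)
= 4 * (58/40)
= 4 * 29/20
= 29/5

29/5


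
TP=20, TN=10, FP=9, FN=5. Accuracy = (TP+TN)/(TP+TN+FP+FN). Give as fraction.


Accuracy = (TP + TN) / (TP + TN + FP + FN)
TP + TN = 20 + 10 = 30
Total = 20 + 10 + 9 + 5 = 44
Accuracy = 30 / 44 = 15/22

15/22


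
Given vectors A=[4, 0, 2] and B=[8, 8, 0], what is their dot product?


Dot product = sum of element-wise products
A[0]*B[0] = 4*8 = 32
A[1]*B[1] = 0*8 = 0
A[2]*B[2] = 2*0 = 0
Sum = 32 + 0 + 0 = 32

32


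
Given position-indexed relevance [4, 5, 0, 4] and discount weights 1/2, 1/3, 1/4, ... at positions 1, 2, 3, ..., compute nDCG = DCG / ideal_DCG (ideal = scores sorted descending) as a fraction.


Position discount weights w_i = 1/(i+1) for i=1..4:
Weights = [1/2, 1/3, 1/4, 1/5]
Actual relevance: [4, 5, 0, 4]
DCG = 4/2 + 5/3 + 0/4 + 4/5 = 67/15
Ideal relevance (sorted desc): [5, 4, 4, 0]
Ideal DCG = 5/2 + 4/3 + 4/4 + 0/5 = 29/6
nDCG = DCG / ideal_DCG = 67/15 / 29/6 = 134/145

134/145


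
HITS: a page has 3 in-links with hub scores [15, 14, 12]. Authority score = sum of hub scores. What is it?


Authority = sum of hub scores of in-linkers
In-link 1: hub score = 15
In-link 2: hub score = 14
In-link 3: hub score = 12
Authority = 15 + 14 + 12 = 41

41


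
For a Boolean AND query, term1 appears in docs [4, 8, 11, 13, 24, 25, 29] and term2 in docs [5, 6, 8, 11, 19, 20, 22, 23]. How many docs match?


Boolean AND: find intersection of posting lists
term1 docs: [4, 8, 11, 13, 24, 25, 29]
term2 docs: [5, 6, 8, 11, 19, 20, 22, 23]
Intersection: [8, 11]
|intersection| = 2

2


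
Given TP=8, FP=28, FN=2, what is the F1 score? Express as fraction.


F1 = 2 * P * R / (P + R)
P = TP/(TP+FP) = 8/36 = 2/9
R = TP/(TP+FN) = 8/10 = 4/5
2 * P * R = 2 * 2/9 * 4/5 = 16/45
P + R = 2/9 + 4/5 = 46/45
F1 = 16/45 / 46/45 = 8/23

8/23


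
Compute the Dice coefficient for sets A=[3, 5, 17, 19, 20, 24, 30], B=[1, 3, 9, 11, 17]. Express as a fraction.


A intersect B = [3, 17]
|A intersect B| = 2
|A| = 7, |B| = 5
Dice = 2*2 / (7+5)
= 4 / 12 = 1/3

1/3


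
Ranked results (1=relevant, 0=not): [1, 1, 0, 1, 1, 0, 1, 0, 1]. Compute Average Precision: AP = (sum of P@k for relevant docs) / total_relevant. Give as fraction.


Computing P@k for each relevant position:
Position 1: relevant, P@1 = 1/1 = 1
Position 2: relevant, P@2 = 2/2 = 1
Position 3: not relevant
Position 4: relevant, P@4 = 3/4 = 3/4
Position 5: relevant, P@5 = 4/5 = 4/5
Position 6: not relevant
Position 7: relevant, P@7 = 5/7 = 5/7
Position 8: not relevant
Position 9: relevant, P@9 = 6/9 = 2/3
Sum of P@k = 1 + 1 + 3/4 + 4/5 + 5/7 + 2/3 = 2071/420
AP = 2071/420 / 6 = 2071/2520

2071/2520


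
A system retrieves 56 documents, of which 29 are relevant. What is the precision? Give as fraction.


Precision = relevant_retrieved / total_retrieved
= 29 / 56
= 29 / (29 + 27)
= 29/56

29/56


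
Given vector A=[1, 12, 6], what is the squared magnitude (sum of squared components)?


|A|^2 = sum of squared components
A[0]^2 = 1^2 = 1
A[1]^2 = 12^2 = 144
A[2]^2 = 6^2 = 36
Sum = 1 + 144 + 36 = 181

181


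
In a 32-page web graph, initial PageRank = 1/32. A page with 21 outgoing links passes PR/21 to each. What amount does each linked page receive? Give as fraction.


Initial PR = 1/32 = 1/32
Outlinks = 21
Contribution per link = PR / outlinks
= 1/32 / 21
= 1/672

1/672


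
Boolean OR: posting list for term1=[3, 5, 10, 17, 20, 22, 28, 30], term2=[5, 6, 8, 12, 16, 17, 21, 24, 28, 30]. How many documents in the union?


Boolean OR: find union of posting lists
term1 docs: [3, 5, 10, 17, 20, 22, 28, 30]
term2 docs: [5, 6, 8, 12, 16, 17, 21, 24, 28, 30]
Union: [3, 5, 6, 8, 10, 12, 16, 17, 20, 21, 22, 24, 28, 30]
|union| = 14

14


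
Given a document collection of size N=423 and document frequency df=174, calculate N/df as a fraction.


IDF ratio = N / df
= 423 / 174
= 141/58

141/58


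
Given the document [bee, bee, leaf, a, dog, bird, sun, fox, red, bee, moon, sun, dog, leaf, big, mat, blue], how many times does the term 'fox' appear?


Document has 17 words
Scanning for 'fox':
Found at positions: [7]
Count = 1

1


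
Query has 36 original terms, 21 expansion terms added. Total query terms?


Original terms: 36
Expansion terms: 21
Total = 36 + 21 = 57

57


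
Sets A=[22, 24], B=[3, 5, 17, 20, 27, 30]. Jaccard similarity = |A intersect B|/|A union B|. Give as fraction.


A intersect B = []
|A intersect B| = 0
A union B = [3, 5, 17, 20, 22, 24, 27, 30]
|A union B| = 8
Jaccard = 0/8 = 0

0


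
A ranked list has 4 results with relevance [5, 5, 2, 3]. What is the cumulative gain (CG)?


Cumulative Gain = sum of relevance scores
Position 1: rel=5, running sum=5
Position 2: rel=5, running sum=10
Position 3: rel=2, running sum=12
Position 4: rel=3, running sum=15
CG = 15

15


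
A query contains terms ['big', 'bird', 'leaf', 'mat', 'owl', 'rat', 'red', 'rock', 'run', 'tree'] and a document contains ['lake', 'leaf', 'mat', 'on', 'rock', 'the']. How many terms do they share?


Query terms: ['big', 'bird', 'leaf', 'mat', 'owl', 'rat', 'red', 'rock', 'run', 'tree']
Document terms: ['lake', 'leaf', 'mat', 'on', 'rock', 'the']
Common terms: ['leaf', 'mat', 'rock']
Overlap count = 3

3


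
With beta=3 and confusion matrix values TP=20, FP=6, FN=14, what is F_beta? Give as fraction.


P = TP/(TP+FP) = 20/26 = 10/13
R = TP/(TP+FN) = 20/34 = 10/17
beta^2 = 3^2 = 9
(1 + beta^2) = 10
Numerator = (1+beta^2)*P*R = 1000/221
Denominator = beta^2*P + R = 90/13 + 10/17 = 1660/221
F_beta = 50/83

50/83


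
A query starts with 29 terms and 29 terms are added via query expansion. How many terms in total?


Original terms: 29
Expansion terms: 29
Total = 29 + 29 = 58

58


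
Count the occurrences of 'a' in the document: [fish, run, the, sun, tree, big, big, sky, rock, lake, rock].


Document has 11 words
Scanning for 'a':
Term not found in document
Count = 0

0


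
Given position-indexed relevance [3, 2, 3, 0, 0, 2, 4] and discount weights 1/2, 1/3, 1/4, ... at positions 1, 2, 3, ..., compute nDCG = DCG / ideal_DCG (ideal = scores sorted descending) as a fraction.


Position discount weights w_i = 1/(i+1) for i=1..7:
Weights = [1/2, 1/3, 1/4, 1/5, 1/6, 1/7, 1/8]
Actual relevance: [3, 2, 3, 0, 0, 2, 4]
DCG = 3/2 + 2/3 + 3/4 + 0/5 + 0/6 + 2/7 + 4/8 = 311/84
Ideal relevance (sorted desc): [4, 3, 3, 2, 2, 0, 0]
Ideal DCG = 4/2 + 3/3 + 3/4 + 2/5 + 2/6 + 0/7 + 0/8 = 269/60
nDCG = DCG / ideal_DCG = 311/84 / 269/60 = 1555/1883

1555/1883


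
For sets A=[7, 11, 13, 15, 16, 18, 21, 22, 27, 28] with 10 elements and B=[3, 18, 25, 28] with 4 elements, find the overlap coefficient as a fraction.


A intersect B = [18, 28]
|A intersect B| = 2
min(|A|, |B|) = min(10, 4) = 4
Overlap = 2 / 4 = 1/2

1/2


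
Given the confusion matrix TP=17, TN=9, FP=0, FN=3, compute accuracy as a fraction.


Accuracy = (TP + TN) / (TP + TN + FP + FN)
TP + TN = 17 + 9 = 26
Total = 17 + 9 + 0 + 3 = 29
Accuracy = 26 / 29 = 26/29

26/29


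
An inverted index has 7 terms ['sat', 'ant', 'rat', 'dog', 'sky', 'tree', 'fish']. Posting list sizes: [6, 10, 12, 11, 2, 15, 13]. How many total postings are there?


Summing posting list sizes:
'sat': 6 postings
'ant': 10 postings
'rat': 12 postings
'dog': 11 postings
'sky': 2 postings
'tree': 15 postings
'fish': 13 postings
Total = 6 + 10 + 12 + 11 + 2 + 15 + 13 = 69

69


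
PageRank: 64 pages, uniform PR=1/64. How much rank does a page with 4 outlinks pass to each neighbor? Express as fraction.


Initial PR = 1/64 = 1/64
Outlinks = 4
Contribution per link = PR / outlinks
= 1/64 / 4
= 1/256

1/256


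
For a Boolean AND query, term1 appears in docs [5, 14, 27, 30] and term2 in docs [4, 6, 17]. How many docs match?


Boolean AND: find intersection of posting lists
term1 docs: [5, 14, 27, 30]
term2 docs: [4, 6, 17]
Intersection: []
|intersection| = 0

0


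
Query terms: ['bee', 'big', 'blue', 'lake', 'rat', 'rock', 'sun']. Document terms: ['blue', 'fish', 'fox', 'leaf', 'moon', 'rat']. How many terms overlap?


Query terms: ['bee', 'big', 'blue', 'lake', 'rat', 'rock', 'sun']
Document terms: ['blue', 'fish', 'fox', 'leaf', 'moon', 'rat']
Common terms: ['blue', 'rat']
Overlap count = 2

2


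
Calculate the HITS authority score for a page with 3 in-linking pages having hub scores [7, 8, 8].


Authority = sum of hub scores of in-linkers
In-link 1: hub score = 7
In-link 2: hub score = 8
In-link 3: hub score = 8
Authority = 7 + 8 + 8 = 23

23


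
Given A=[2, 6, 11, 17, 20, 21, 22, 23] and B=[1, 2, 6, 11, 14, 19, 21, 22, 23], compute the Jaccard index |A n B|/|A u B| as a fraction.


A intersect B = [2, 6, 11, 21, 22, 23]
|A intersect B| = 6
A union B = [1, 2, 6, 11, 14, 17, 19, 20, 21, 22, 23]
|A union B| = 11
Jaccard = 6/11 = 6/11

6/11


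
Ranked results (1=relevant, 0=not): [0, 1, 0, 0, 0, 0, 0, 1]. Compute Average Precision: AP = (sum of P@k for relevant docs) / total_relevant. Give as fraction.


Computing P@k for each relevant position:
Position 1: not relevant
Position 2: relevant, P@2 = 1/2 = 1/2
Position 3: not relevant
Position 4: not relevant
Position 5: not relevant
Position 6: not relevant
Position 7: not relevant
Position 8: relevant, P@8 = 2/8 = 1/4
Sum of P@k = 1/2 + 1/4 = 3/4
AP = 3/4 / 2 = 3/8

3/8


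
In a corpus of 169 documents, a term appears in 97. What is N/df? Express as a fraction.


IDF ratio = N / df
= 169 / 97
= 169/97

169/97


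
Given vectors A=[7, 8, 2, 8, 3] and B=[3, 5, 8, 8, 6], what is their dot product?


Dot product = sum of element-wise products
A[0]*B[0] = 7*3 = 21
A[1]*B[1] = 8*5 = 40
A[2]*B[2] = 2*8 = 16
A[3]*B[3] = 8*8 = 64
A[4]*B[4] = 3*6 = 18
Sum = 21 + 40 + 16 + 64 + 18 = 159

159


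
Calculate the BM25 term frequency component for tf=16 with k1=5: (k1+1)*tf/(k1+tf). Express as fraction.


BM25 TF component = (k1+1)*tf / (k1+tf)
k1 = 5, tf = 16
Numerator = (5+1)*16 = 96
Denominator = 5 + 16 = 21
= 96/21 = 32/7

32/7


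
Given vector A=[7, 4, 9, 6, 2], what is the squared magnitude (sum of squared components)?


|A|^2 = sum of squared components
A[0]^2 = 7^2 = 49
A[1]^2 = 4^2 = 16
A[2]^2 = 9^2 = 81
A[3]^2 = 6^2 = 36
A[4]^2 = 2^2 = 4
Sum = 49 + 16 + 81 + 36 + 4 = 186

186


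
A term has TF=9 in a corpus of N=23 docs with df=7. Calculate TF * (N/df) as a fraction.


TF * (N/df)
= 9 * (23/7)
= 9 * 23/7
= 207/7

207/7


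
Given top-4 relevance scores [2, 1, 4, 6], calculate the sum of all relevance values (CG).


Cumulative Gain = sum of relevance scores
Position 1: rel=2, running sum=2
Position 2: rel=1, running sum=3
Position 3: rel=4, running sum=7
Position 4: rel=6, running sum=13
CG = 13

13


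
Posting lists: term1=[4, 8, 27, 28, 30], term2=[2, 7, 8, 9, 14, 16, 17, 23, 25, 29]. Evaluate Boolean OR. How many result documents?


Boolean OR: find union of posting lists
term1 docs: [4, 8, 27, 28, 30]
term2 docs: [2, 7, 8, 9, 14, 16, 17, 23, 25, 29]
Union: [2, 4, 7, 8, 9, 14, 16, 17, 23, 25, 27, 28, 29, 30]
|union| = 14

14


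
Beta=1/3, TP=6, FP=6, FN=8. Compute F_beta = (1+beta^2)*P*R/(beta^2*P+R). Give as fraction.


P = TP/(TP+FP) = 6/12 = 1/2
R = TP/(TP+FN) = 6/14 = 3/7
beta^2 = 1/3^2 = 1/9
(1 + beta^2) = 10/9
Numerator = (1+beta^2)*P*R = 5/21
Denominator = beta^2*P + R = 1/18 + 3/7 = 61/126
F_beta = 30/61

30/61


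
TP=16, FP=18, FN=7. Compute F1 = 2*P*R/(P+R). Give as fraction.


F1 = 2 * P * R / (P + R)
P = TP/(TP+FP) = 16/34 = 8/17
R = TP/(TP+FN) = 16/23 = 16/23
2 * P * R = 2 * 8/17 * 16/23 = 256/391
P + R = 8/17 + 16/23 = 456/391
F1 = 256/391 / 456/391 = 32/57

32/57


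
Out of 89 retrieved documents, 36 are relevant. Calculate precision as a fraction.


Precision = relevant_retrieved / total_retrieved
= 36 / 89
= 36 / (36 + 53)
= 36/89

36/89


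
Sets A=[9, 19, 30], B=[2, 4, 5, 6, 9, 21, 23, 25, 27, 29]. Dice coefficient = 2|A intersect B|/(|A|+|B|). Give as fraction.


A intersect B = [9]
|A intersect B| = 1
|A| = 3, |B| = 10
Dice = 2*1 / (3+10)
= 2 / 13 = 2/13

2/13


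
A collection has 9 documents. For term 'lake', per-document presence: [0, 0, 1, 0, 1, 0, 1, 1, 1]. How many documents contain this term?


Checking each document for 'lake':
Doc 1: absent
Doc 2: absent
Doc 3: present
Doc 4: absent
Doc 5: present
Doc 6: absent
Doc 7: present
Doc 8: present
Doc 9: present
df = sum of presences = 0 + 0 + 1 + 0 + 1 + 0 + 1 + 1 + 1 = 5

5


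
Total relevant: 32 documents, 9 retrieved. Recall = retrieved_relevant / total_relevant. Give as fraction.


Recall = retrieved_relevant / total_relevant
= 9 / 32
= 9 / (9 + 23)
= 9/32

9/32


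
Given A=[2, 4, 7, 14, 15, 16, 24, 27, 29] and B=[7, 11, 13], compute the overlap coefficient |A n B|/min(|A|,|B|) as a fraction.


A intersect B = [7]
|A intersect B| = 1
min(|A|, |B|) = min(9, 3) = 3
Overlap = 1 / 3 = 1/3

1/3


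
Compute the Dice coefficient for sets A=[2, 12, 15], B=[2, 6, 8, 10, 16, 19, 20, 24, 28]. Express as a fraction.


A intersect B = [2]
|A intersect B| = 1
|A| = 3, |B| = 9
Dice = 2*1 / (3+9)
= 2 / 12 = 1/6

1/6


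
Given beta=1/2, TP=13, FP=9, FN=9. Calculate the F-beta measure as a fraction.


P = TP/(TP+FP) = 13/22 = 13/22
R = TP/(TP+FN) = 13/22 = 13/22
beta^2 = 1/2^2 = 1/4
(1 + beta^2) = 5/4
Numerator = (1+beta^2)*P*R = 845/1936
Denominator = beta^2*P + R = 13/88 + 13/22 = 65/88
F_beta = 13/22

13/22


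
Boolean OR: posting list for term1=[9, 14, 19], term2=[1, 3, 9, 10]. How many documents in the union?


Boolean OR: find union of posting lists
term1 docs: [9, 14, 19]
term2 docs: [1, 3, 9, 10]
Union: [1, 3, 9, 10, 14, 19]
|union| = 6

6


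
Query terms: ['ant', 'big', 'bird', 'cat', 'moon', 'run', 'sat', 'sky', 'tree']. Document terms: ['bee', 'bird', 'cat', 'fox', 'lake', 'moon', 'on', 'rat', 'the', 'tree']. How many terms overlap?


Query terms: ['ant', 'big', 'bird', 'cat', 'moon', 'run', 'sat', 'sky', 'tree']
Document terms: ['bee', 'bird', 'cat', 'fox', 'lake', 'moon', 'on', 'rat', 'the', 'tree']
Common terms: ['bird', 'cat', 'moon', 'tree']
Overlap count = 4

4


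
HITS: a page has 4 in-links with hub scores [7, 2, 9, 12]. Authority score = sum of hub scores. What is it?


Authority = sum of hub scores of in-linkers
In-link 1: hub score = 7
In-link 2: hub score = 2
In-link 3: hub score = 9
In-link 4: hub score = 12
Authority = 7 + 2 + 9 + 12 = 30

30


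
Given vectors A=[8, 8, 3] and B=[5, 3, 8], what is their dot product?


Dot product = sum of element-wise products
A[0]*B[0] = 8*5 = 40
A[1]*B[1] = 8*3 = 24
A[2]*B[2] = 3*8 = 24
Sum = 40 + 24 + 24 = 88

88


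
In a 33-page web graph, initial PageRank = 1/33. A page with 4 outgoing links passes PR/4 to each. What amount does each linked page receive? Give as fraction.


Initial PR = 1/33 = 1/33
Outlinks = 4
Contribution per link = PR / outlinks
= 1/33 / 4
= 1/132

1/132


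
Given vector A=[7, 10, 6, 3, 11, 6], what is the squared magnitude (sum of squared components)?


|A|^2 = sum of squared components
A[0]^2 = 7^2 = 49
A[1]^2 = 10^2 = 100
A[2]^2 = 6^2 = 36
A[3]^2 = 3^2 = 9
A[4]^2 = 11^2 = 121
A[5]^2 = 6^2 = 36
Sum = 49 + 100 + 36 + 9 + 121 + 36 = 351

351


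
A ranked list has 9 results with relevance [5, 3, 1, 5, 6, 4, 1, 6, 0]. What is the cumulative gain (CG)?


Cumulative Gain = sum of relevance scores
Position 1: rel=5, running sum=5
Position 2: rel=3, running sum=8
Position 3: rel=1, running sum=9
Position 4: rel=5, running sum=14
Position 5: rel=6, running sum=20
Position 6: rel=4, running sum=24
Position 7: rel=1, running sum=25
Position 8: rel=6, running sum=31
Position 9: rel=0, running sum=31
CG = 31

31


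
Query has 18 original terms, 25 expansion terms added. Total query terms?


Original terms: 18
Expansion terms: 25
Total = 18 + 25 = 43

43


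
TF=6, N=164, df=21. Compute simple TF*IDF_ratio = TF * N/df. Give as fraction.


TF * (N/df)
= 6 * (164/21)
= 6 * 164/21
= 328/7

328/7


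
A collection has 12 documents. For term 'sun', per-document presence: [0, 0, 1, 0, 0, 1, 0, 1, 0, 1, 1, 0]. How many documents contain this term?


Checking each document for 'sun':
Doc 1: absent
Doc 2: absent
Doc 3: present
Doc 4: absent
Doc 5: absent
Doc 6: present
Doc 7: absent
Doc 8: present
Doc 9: absent
Doc 10: present
Doc 11: present
Doc 12: absent
df = sum of presences = 0 + 0 + 1 + 0 + 0 + 1 + 0 + 1 + 0 + 1 + 1 + 0 = 5

5


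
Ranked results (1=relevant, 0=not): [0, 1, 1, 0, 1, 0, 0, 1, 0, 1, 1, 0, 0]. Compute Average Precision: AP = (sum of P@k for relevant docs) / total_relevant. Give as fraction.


Computing P@k for each relevant position:
Position 1: not relevant
Position 2: relevant, P@2 = 1/2 = 1/2
Position 3: relevant, P@3 = 2/3 = 2/3
Position 4: not relevant
Position 5: relevant, P@5 = 3/5 = 3/5
Position 6: not relevant
Position 7: not relevant
Position 8: relevant, P@8 = 4/8 = 1/2
Position 9: not relevant
Position 10: relevant, P@10 = 5/10 = 1/2
Position 11: relevant, P@11 = 6/11 = 6/11
Position 12: not relevant
Position 13: not relevant
Sum of P@k = 1/2 + 2/3 + 3/5 + 1/2 + 1/2 + 6/11 = 1093/330
AP = 1093/330 / 6 = 1093/1980

1093/1980
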